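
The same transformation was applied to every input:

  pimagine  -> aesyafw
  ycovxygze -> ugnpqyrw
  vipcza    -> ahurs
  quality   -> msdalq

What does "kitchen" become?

aluzwf

The pattern: delete the first character, then shift every letter 8 places backward in the alphabet (wrapping around).
"kitchen" → "itchen" → "aluzwf".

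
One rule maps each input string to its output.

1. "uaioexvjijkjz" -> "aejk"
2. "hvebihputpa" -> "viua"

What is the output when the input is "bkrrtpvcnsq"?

ktcq

In each case the input is transformed by: keep one character in every 3, starting at position 2 (positions 2nd, 5th, 8th, ...).
"bkrrtpvcnsq" → "ktcq".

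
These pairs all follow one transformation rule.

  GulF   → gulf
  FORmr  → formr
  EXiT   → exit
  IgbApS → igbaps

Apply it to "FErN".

The transformation: convert every letter to lowercase.
Doing the same to "FErN": "fern".

fern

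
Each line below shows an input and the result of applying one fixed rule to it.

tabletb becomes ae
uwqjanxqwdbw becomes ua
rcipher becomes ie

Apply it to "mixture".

The pattern: keep only the vowels.
Applying that to "mixture" gives "iue".

iue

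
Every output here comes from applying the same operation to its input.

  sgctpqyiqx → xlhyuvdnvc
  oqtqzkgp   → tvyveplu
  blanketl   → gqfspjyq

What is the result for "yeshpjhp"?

In each case the input is transformed by: shift every letter 5 places forward in the alphabet (wrapping around).
On "yeshpjhp" that produces "djxmuomu".

djxmuomu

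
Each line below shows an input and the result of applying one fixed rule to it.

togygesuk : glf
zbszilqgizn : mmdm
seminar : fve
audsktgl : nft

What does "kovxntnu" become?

xka

The rule is to shift every letter 13 places forward in the alphabet (wrapping around) — i.e. ROT13, then keep one character in every 3, starting at position 1 (positions 1st, 4th, 7th, ...).
For "kovxntnu", step one produces "xbikagah"; step two turns that into "xka".
(Check on "audsktgl": → "nhqfxgty" → "nft" ✓)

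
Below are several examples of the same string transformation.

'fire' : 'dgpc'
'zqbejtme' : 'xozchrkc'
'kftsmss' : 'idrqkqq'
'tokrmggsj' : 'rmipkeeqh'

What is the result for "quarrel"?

What's happening: shift every letter 2 places backward in the alphabet (wrapping around).
So "quarrel" becomes "osyppcj".

osyppcj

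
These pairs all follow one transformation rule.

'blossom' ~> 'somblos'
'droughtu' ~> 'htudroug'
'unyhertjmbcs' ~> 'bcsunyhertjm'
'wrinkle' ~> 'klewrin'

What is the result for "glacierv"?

ervglaci

Each output is the input with this applied: move the last 3 characters to the front (rotate right by 3).
Applying that to "glacierv" gives "ervglaci".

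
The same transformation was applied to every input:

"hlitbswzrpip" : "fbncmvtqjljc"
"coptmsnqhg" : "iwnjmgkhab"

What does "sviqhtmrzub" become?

pmkcnblgotv

The rule is to swap each adjacent pair of characters (1↔2, 3↔4, ...), then shift every letter 6 places backward in the alphabet (wrapping around).
On "sviqhtmrzub": the first step gives "vsqithrmuzb", and the second then gives "pmkcnblgotv".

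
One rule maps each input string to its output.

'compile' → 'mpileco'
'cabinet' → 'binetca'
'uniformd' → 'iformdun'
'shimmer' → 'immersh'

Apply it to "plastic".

The pattern: move the first 2 characters to the end (rotate left by 2).
"plastic" → "asticpl".

asticpl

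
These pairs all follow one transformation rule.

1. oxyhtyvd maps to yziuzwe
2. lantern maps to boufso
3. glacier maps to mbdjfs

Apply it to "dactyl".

In each case the input is transformed by: shift every letter 1 place forward in the alphabet (wrapping around), then delete the first character.
So "dactyl" becomes "bduzm".

bduzm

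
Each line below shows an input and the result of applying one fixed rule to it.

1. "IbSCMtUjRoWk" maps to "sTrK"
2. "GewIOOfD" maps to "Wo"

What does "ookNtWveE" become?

The transformation: keep one character in every 3, starting at position 3 (positions 3rd, 6th, 9th, ...), then flip the case of every letter.
Applying both steps to "ookNtWveE": "kWE", then "Kwe".

Kwe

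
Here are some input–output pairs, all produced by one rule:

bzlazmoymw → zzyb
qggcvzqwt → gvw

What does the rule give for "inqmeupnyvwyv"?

nenwi

The pattern: move the first character to the end, then keep one character in every 3, starting at position 1 (positions 1st, 4th, 7th, ...).
Working it through for "inqmeupnyvwyv": intermediate "nqmeupnyvwyvi", final "nenwi".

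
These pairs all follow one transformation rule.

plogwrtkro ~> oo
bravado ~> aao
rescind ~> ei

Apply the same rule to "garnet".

Each output is the input with this applied: keep only the vowels.
For "garnet" the result is "ae".

ae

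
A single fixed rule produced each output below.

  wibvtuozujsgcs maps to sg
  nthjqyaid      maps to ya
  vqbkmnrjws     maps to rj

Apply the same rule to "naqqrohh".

Looking at the pairs, the operation is to delete the last 2 characters, then keep only the last 2 characters.
Applying that to "naqqrohh" gives "ro".

ro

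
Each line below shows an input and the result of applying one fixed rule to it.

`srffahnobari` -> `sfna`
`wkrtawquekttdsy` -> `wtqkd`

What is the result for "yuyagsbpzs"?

The pattern: keep one character in every 3, starting at position 1 (positions 1st, 4th, 7th, ...).
"yuyagsbpzs" → "yabs".

yabs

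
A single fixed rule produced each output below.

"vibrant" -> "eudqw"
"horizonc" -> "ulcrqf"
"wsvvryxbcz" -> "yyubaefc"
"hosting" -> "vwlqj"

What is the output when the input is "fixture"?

The transformation: delete the first 2 characters, then shift every letter 3 places forward in the alphabet (wrapping around).
For "fixture", step one produces "xture"; step two turns that into "awxuh".
(Check on "wsvvryxbcz": → "vvryxbcz" → "yyubaefc" ✓)

awxuh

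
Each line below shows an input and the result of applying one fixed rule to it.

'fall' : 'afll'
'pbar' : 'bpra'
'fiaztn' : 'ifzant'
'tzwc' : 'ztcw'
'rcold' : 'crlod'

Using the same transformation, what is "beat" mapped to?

ebta

The rule is to swap each adjacent pair of characters (1↔2, 3↔4, ...).
On "beat" that produces "ebta".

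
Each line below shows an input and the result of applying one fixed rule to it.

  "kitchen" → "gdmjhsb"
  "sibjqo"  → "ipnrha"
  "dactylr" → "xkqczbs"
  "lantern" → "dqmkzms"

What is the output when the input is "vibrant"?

Each output is the input with this applied: shift every letter 1 place backward in the alphabet (wrapping around), then move the last 3 characters to the front (rotate right by 3).
On "vibrant": the first step gives "uhaqzms", and the second then gives "zmsuhaq".

zmsuhaq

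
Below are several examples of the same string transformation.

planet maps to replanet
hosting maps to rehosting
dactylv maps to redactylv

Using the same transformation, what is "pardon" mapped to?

repardon

The transformation: prepend "re".
On "pardon" that produces "repardon".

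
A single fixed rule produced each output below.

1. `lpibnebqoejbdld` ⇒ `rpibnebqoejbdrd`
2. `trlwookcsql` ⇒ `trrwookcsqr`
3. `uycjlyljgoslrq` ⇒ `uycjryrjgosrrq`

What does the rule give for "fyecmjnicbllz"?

The rule is to replace every "l" with "r".
So "fyecmjnicbllz" becomes "fyecmjnicbrrz".

fyecmjnicbrrz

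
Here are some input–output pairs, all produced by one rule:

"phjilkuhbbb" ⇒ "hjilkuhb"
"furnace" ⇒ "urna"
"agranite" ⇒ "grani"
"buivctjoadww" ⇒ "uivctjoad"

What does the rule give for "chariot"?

Rule — move the last 2 characters to the front (rotate right by 2), then delete the first 3 characters.
Working it through for "chariot": intermediate "otchari", final "hari".

hari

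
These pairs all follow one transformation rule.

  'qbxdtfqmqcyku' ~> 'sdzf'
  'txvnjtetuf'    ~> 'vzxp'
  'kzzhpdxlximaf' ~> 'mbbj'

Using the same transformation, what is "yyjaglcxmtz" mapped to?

The rule is to shift every letter 2 places forward in the alphabet (wrapping around), then keep only the first 4 characters.
Applying that to "yyjaglcxmtz" gives "aalc".

aalc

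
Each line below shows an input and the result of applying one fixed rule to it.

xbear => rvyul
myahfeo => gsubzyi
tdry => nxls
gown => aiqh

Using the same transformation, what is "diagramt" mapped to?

xcualugn

The transformation: shift every letter 6 places backward in the alphabet (wrapping around).
Doing the same to "diagramt": "xcualugn".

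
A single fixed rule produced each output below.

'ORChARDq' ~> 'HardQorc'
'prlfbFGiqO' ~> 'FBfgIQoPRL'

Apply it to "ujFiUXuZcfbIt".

IuxUzCFBiTUJf

Rule — move the first 3 characters to the end (rotate left by 3), then flip the case of every letter.
On "ujFiUXuZcfbIt": the first step gives "iUXuZcfbItujF", and the second then gives "IuxUzCFBiTUJf".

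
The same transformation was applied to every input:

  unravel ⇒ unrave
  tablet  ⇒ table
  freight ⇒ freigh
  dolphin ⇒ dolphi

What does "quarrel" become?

Each output is the input with this applied: delete the last character.
On "quarrel" that produces "quarre".

quarre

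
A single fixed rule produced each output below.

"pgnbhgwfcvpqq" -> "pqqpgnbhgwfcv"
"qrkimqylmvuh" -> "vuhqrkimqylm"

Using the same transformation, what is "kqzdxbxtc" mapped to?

xtckqzdxb

In each case the input is transformed by: move the last 3 characters to the front (rotate right by 3).
For "kqzdxbxtc" the result is "xtckqzdxb".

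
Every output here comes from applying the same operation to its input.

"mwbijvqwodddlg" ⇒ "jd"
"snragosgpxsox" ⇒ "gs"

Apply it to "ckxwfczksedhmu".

fd

The transformation: keep every other character starting from the first (positions 1st, 3rd, 5th, ...), then keep one character in every 3, starting at position 3 (positions 3rd, 6th, 9th, ...).
Doing the same to "ckxwfczksedhmu": "fd".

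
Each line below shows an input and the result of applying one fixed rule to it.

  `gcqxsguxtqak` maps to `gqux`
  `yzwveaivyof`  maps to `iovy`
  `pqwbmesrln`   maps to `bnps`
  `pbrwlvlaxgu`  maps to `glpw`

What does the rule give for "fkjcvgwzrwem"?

cfww

In each case the input is transformed by: keep one character in every 3, starting at position 1 (positions 1st, 4th, 7th, ...), then sort the characters into alphabetical order.
"fkjcvgwzrwem" → "fcww" → "cfww".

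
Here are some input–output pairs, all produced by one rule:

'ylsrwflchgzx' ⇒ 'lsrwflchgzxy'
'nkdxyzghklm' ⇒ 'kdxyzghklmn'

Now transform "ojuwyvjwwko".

juwyvjwwkoo

Looking at the pairs, the operation is to move the first character to the end.
"ojuwyvjwwko" → "juwyvjwwkoo".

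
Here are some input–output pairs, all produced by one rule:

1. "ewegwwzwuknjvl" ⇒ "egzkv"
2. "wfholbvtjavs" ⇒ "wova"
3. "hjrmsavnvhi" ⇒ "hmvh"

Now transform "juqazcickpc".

jaip

In each case the input is transformed by: keep one character in every 3, starting at position 1 (positions 1st, 4th, 7th, ...).
Doing the same to "juqazcickpc": "jaip".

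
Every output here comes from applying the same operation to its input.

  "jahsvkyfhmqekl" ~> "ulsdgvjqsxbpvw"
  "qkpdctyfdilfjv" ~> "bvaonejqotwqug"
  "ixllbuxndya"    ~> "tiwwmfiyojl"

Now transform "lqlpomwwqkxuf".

wbwazxhhbvifq

Each output is the input with this applied: shift every letter 11 places forward in the alphabet (wrapping around).
Applying that to "lqlpomwwqkxuf" gives "wbwazxhhbvifq".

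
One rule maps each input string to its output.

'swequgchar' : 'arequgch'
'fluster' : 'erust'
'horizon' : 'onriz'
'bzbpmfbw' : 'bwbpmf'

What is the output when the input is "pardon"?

onrd

Each output is the input with this applied: delete the first 2 characters, then move the last 2 characters to the front (rotate right by 2).
On "pardon" that produces "onrd".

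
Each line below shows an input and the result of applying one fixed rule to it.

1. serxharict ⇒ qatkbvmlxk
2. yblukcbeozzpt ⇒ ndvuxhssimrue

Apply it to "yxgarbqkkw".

tkujddprqz

The rule is to move the first 3 characters to the end (rotate left by 3), then shift every letter 7 places backward in the alphabet (wrapping around).
Starting from "yxgarbqkkw": after the first operation, "arbqkkwyxg"; after the second, "tkujddprqz".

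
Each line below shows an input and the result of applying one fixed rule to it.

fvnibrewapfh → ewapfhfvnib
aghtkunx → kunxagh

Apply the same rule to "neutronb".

ronbneu

The pattern: swap the front and back halves of the string, then delete the last character.
"neutronb" → "ronbneut" → "ronbneu".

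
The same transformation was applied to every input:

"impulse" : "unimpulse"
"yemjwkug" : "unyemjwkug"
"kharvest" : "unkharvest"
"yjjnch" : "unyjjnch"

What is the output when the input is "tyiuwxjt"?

untyiuwxjt

The pattern: prepend "un".
Doing the same to "tyiuwxjt": "untyiuwxjt".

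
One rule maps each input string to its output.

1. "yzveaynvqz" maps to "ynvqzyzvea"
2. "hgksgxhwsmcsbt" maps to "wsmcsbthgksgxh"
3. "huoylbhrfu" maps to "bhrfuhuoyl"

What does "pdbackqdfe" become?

The pattern: swap the front and back halves of the string.
On "pdbackqdfe" that produces "kqdfepdbac".

kqdfepdbac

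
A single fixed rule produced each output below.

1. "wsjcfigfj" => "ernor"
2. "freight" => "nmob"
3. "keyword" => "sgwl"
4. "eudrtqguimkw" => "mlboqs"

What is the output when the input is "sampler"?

autz

What's happening: shift every letter 8 places forward in the alphabet (wrapping around), then keep every other character starting from the first (positions 1st, 3rd, 5th, ...).
Working it through for "sampler": intermediate "aiuxtmz", final "autz".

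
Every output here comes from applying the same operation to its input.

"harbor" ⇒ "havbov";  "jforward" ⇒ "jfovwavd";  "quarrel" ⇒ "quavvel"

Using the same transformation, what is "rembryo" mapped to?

vembvyo

What's happening: replace every "r" with "v".
For "rembryo" the result is "vembvyo".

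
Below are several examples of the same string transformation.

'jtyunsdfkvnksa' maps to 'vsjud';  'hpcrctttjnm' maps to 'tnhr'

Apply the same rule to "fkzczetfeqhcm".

qmfct

Each output is the input with this applied: keep one character in every 3, starting at position 1 (positions 1st, 4th, 7th, ...), then move the last 2 characters to the front (rotate right by 2).
For "fkzczetfeqhcm", step one produces "fctqm"; step two turns that into "qmfct".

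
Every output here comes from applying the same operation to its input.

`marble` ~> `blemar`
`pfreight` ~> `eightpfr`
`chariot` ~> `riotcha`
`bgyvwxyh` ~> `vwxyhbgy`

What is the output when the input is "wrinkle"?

nklewri

What's happening: move the first 3 characters to the end (rotate left by 3).
So "wrinkle" becomes "nklewri".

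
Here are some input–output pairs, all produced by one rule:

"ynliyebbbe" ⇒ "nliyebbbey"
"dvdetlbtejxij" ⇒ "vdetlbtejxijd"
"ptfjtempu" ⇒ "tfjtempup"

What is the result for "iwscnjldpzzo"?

wscnjldpzzoi

What's happening: move the first character to the end.
"iwscnjldpzzo" → "wscnjldpzzoi".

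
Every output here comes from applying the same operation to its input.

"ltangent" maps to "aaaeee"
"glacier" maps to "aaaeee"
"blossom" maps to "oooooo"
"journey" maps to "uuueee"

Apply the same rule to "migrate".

In each case the input is transformed by: keep one character in every 3, starting at position 3 (positions 3rd, 6th, 9th, ...), then repeat every character 3 times.
"migrate" → "gt" → "gggttt".

gggttt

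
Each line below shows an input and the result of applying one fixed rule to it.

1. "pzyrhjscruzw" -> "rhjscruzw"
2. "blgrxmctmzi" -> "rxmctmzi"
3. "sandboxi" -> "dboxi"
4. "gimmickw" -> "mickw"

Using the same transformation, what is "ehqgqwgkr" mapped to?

gqwgkr

In each case the input is transformed by: delete the first 3 characters.
Applying that to "ehqgqwgkr" gives "gqwgkr".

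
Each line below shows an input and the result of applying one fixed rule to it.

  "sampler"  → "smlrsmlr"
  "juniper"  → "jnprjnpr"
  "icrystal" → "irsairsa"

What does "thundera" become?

tudrtudr

The rule is to keep every other character starting from the first (positions 1st, 3rd, 5th, ...), then write the whole string twice.
Doing the same to "thundera": "tudrtudr".
(Check on "icrystal": → "irsa" → "irsairsa" ✓)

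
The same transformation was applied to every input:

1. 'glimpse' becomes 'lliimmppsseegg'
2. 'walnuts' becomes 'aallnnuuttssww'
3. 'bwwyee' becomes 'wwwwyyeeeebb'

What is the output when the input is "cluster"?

The pattern: move the first character to the end, then double every character.
Starting from "cluster": after the first operation, "lusterc"; after the second, "lluusstteerrcc".

lluusstteerrcc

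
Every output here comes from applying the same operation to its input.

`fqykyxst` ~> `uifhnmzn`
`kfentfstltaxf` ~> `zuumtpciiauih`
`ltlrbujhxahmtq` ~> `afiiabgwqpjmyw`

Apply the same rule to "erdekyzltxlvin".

tcgxsktazmnioa

The transformation: take characters alternately from the front and the back (1st, last, 2nd, 2nd-last, ...), then shift every letter 11 places backward in the alphabet (wrapping around).
"erdekyzltxlvin" → "enridvelkxytzl" → "tcgxsktazmnioa".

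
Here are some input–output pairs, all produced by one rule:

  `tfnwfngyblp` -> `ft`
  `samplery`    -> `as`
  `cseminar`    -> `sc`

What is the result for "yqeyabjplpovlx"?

The transformation: swap each adjacent pair of characters (1↔2, 3↔4, ...), then keep only the first 2 characters.
For "yqeyabjplpovlx" the result is "qy".

qy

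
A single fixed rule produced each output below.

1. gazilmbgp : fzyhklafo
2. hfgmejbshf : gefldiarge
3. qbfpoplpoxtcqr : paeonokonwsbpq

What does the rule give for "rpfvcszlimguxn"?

The pattern: shift every letter 1 place backward in the alphabet (wrapping around).
On "rpfvcszlimguxn" that produces "qoeubrykhlftwm".

qoeubrykhlftwm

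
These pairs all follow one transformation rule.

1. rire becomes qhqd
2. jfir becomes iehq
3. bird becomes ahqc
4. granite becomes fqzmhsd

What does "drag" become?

cqzf

Looking at the pairs, the operation is to shift every letter 1 place backward in the alphabet (wrapping around).
Doing the same to "drag": "cqzf".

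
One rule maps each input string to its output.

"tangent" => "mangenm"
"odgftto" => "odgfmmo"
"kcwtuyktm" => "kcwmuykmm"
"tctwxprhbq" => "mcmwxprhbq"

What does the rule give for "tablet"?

mablem

In each case the input is transformed by: replace every "t" with "m".
Doing the same to "tablet": "mablem".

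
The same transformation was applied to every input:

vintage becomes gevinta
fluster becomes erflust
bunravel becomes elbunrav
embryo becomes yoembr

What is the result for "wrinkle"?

lewrink

In each case the input is transformed by: move the last 2 characters to the front (rotate right by 2).
Applying that to "wrinkle" gives "lewrink".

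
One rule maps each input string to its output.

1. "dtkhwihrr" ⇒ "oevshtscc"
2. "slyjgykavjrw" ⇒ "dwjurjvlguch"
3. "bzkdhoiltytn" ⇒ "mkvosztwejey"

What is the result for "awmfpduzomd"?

lhxqaofkzxo

Looking at the pairs, the operation is to shift every letter 11 places forward in the alphabet (wrapping around).
On "awmfpduzomd" that produces "lhxqaofkzxo".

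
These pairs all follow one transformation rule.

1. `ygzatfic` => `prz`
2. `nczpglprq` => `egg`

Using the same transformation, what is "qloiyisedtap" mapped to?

Rule — keep one character in every 3, starting at position 1 (positions 1st, 4th, 7th, ...), then shift every letter 9 places backward in the alphabet (wrapping around).
So "qloiyisedtap" becomes "hzjk".
(Check on "nczpglprq": → "npp" → "egg" ✓)

hzjk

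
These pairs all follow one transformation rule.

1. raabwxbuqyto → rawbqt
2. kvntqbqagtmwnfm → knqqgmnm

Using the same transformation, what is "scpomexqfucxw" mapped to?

The transformation: keep every other character starting from the first (positions 1st, 3rd, 5th, ...).
Applying that to "scpomexqfucxw" gives "spmxfcw".

spmxfcw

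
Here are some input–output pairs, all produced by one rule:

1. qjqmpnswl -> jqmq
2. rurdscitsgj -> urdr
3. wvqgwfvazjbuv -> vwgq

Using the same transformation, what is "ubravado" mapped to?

The rule is to swap each adjacent pair of characters (1↔2, 3↔4, ...), then keep only the first 4 characters.
"ubravado" → "buaravod" → "buar".
(Check on "rurdscitsgj": → "urdrcstigsj" → "urdr" ✓)

buar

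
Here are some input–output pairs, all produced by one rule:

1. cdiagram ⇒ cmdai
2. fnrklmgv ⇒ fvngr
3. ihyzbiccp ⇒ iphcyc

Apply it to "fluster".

frle

Looking at the pairs, the operation is to take characters alternately from the front and the back (1st, last, 2nd, 2nd-last, ...), then delete the last 3 characters.
Working it through for "fluster": intermediate "frleuts", final "frle".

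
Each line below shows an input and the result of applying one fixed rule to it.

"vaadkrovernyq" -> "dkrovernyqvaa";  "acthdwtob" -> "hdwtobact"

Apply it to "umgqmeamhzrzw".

qmeamhzrzwumg

Looking at the pairs, the operation is to move the first 3 characters to the end (rotate left by 3).
On "umgqmeamhzrzw" that produces "qmeamhzrzwumg".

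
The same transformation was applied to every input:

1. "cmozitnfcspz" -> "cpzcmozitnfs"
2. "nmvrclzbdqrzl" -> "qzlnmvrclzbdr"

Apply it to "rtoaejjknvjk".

Each output is the input with this applied: move the last 3 characters to the front (rotate right by 3), then swap the first and last characters.
"rtoaejjknvjk" → "njkrtoaejjkv".

njkrtoaejjkv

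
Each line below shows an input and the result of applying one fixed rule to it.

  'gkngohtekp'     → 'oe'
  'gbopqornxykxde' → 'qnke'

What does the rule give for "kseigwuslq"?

gs

Each output is the input with this applied: keep one character in every 3, starting at position 2 (positions 2nd, 5th, 8th, ...), then delete the first character.
Applying both steps to "kseigwuslq": "sgs", then "gs".
(Check on "gbopqornxykxde": → "bqnke" → "qnke" ✓)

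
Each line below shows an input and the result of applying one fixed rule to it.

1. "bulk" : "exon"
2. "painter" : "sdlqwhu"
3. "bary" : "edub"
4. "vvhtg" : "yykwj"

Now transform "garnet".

Looking at the pairs, the operation is to shift every letter 3 places forward in the alphabet (wrapping around).
On "garnet" that produces "jduqhw".

jduqhw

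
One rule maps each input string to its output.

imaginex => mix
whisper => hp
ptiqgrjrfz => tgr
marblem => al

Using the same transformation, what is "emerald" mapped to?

ma

Looking at the pairs, the operation is to keep one character in every 3, starting at position 2 (positions 2nd, 5th, 8th, ...).
So "emerald" becomes "ma".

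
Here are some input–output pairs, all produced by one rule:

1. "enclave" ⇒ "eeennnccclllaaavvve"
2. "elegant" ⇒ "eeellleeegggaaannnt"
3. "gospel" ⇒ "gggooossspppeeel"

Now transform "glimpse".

The rule is to repeat every character 3 times, then delete the last 2 characters.
Starting from "glimpse": after the first operation, "gggllliiimmmpppssseee"; after the second, "gggllliiimmmpppssse".

gggllliiimmmpppssse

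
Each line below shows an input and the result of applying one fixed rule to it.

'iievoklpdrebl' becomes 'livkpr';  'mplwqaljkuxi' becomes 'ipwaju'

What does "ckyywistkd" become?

Looking at the pairs, the operation is to move the last 2 characters to the front (rotate right by 2), then keep every other character starting from the second (positions 2nd, 4th, 6th, ...).
"ckyywistkd" → "kdckyywist" → "dkyit".
(Check on "mplwqaljkuxi": → "ximplwqaljku" → "ipwaju" ✓)

dkyit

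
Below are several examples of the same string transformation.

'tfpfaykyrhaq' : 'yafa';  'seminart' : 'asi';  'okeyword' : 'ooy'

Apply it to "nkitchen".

hnt

Rule — swap the front and back halves of the string, then keep one character in every 3, starting at position 2 (positions 2nd, 5th, 8th, ...).
Working it through for "nkitchen": intermediate "chennkit", final "hnt".
(Check on "seminart": → "nartsemi" → "asi" ✓)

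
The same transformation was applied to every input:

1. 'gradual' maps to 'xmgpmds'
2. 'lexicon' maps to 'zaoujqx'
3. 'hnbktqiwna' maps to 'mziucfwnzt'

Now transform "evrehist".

Looking at the pairs, the operation is to shift every letter 12 places forward in the alphabet (wrapping around), then reverse the string.
On "evrehist": the first step gives "qhdqtuef", and the second then gives "feutqdhq".

feutqdhq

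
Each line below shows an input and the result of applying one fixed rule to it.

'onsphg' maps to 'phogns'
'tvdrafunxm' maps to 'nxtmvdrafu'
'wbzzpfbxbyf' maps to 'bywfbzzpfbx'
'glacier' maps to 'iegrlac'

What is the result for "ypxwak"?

waykpx

The transformation: swap the first and last characters, then move the last 3 characters to the front (rotate right by 3).
On "ypxwak": the first step gives "kpxway", and the second then gives "waykpx".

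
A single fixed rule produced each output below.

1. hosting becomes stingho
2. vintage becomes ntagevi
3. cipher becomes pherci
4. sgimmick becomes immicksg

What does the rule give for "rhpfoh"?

The pattern: move the first 2 characters to the end (rotate left by 2).
"rhpfoh" → "pfohrh".

pfohrh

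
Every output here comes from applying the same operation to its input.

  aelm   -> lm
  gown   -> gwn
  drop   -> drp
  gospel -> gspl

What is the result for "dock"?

Looking at the pairs, the operation is to remove every vowel.
For "dock" the result is "dck".

dck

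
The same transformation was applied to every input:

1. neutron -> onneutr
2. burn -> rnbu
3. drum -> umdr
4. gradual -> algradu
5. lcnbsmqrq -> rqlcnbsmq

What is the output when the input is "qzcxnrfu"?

fuqzcxnr

Each output is the input with this applied: move the last 2 characters to the front (rotate right by 2).
"qzcxnrfu" → "fuqzcxnr".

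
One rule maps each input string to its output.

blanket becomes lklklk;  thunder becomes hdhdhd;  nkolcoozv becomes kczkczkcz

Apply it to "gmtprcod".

In each case the input is transformed by: keep one character in every 3, starting at position 2 (positions 2nd, 5th, 8th, ...), then write the whole string 3 times in a row.
On "gmtprcod" that produces "mrdmrdmrd".

mrdmrdmrd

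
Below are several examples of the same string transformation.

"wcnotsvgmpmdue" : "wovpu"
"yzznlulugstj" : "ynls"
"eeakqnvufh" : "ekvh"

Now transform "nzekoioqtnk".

nkon

Looking at the pairs, the operation is to keep one character in every 3, starting at position 1 (positions 1st, 4th, 7th, ...).
For "nzekoioqtnk" the result is "nkon".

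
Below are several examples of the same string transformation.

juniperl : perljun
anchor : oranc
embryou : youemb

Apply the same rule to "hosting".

Each output is the input with this applied: move the first 3 characters to the end (rotate left by 3), then delete the first character.
For "hosting", step one produces "tinghos"; step two turns that into "inghos".

inghos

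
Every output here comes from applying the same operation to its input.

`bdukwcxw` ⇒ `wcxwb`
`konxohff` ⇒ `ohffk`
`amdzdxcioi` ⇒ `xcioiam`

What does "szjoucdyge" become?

cdygesz

The rule is to swap the front and back halves of the string, then delete the last 3 characters.
"szjoucdyge" → "cdygeszjou" → "cdygesz".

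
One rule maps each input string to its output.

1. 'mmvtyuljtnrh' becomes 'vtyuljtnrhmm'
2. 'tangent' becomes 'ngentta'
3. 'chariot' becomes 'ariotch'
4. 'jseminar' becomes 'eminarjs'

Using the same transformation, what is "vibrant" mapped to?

brantvi

The transformation: move the first 2 characters to the end (rotate left by 2).
For "vibrant" the result is "brantvi".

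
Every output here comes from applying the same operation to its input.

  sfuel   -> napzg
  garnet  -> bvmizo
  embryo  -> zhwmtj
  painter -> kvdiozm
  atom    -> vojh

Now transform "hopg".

cjkb

In each case the input is transformed by: shift every letter 5 places backward in the alphabet (wrapping around).
"hopg" → "cjkb".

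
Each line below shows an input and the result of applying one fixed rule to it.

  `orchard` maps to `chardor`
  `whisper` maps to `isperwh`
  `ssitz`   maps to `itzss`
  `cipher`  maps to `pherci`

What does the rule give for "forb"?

The transformation: move the first 2 characters to the end (rotate left by 2).
So "forb" becomes "rbfo".

rbfo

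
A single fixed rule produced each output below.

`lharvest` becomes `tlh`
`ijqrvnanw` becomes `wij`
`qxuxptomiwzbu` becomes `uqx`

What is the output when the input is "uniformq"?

Each output is the input with this applied: move the last character to the front, then keep only the first 3 characters.
Working it through for "uniformq": intermediate "quniform", final "qun".

qun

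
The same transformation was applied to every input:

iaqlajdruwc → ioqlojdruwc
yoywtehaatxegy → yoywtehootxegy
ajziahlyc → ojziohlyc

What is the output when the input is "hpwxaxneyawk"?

Looking at the pairs, the operation is to replace every "a" with "o".
For "hpwxaxneyawk" the result is "hpwxoxneyowk".

hpwxoxneyowk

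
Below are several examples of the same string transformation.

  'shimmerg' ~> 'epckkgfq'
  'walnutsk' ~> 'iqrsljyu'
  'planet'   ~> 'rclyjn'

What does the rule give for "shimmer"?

pckkgfq

Each output is the input with this applied: reverse the string, then shift every letter 2 places backward in the alphabet (wrapping around).
"shimmer" → "remmihs" → "pckkgfq".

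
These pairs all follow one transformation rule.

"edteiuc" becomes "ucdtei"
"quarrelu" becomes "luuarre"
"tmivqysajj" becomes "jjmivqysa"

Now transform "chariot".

In each case the input is transformed by: delete the first character, then move the last 2 characters to the front (rotate right by 2).
On "chariot" that produces "othari".

othari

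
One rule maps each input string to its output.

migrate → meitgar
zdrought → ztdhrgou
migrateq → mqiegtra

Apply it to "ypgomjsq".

The pattern: take characters alternately from the front and the back (1st, last, 2nd, 2nd-last, ...).
Applying that to "ypgomjsq" gives "yqpsgjom".

yqpsgjom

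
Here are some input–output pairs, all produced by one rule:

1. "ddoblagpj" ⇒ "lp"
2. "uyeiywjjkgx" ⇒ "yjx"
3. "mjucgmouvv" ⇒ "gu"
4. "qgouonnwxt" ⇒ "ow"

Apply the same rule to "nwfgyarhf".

yh

Each output is the input with this applied: delete the first 2 characters, then keep one character in every 3, starting at position 3 (positions 3rd, 6th, 9th, ...).
On "nwfgyarhf": the first step gives "fgyarhf", and the second then gives "yh".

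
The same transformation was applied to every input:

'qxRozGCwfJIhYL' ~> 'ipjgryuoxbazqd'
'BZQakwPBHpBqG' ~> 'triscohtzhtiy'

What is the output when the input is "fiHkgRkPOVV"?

xazcyjchgnn

The pattern: shift every letter 8 places backward in the alphabet (wrapping around), then convert every letter to lowercase.
"fiHkgRkPOVV" → "xazcyjchgnn".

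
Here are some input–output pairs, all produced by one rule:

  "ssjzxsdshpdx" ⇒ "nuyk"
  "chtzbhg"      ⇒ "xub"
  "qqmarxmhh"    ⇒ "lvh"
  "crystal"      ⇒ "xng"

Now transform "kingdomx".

fbh

Each output is the input with this applied: shift every letter 5 places backward in the alphabet (wrapping around), then keep one character in every 3, starting at position 1 (positions 1st, 4th, 7th, ...).
"kingdomx" → "fdibyjhs" → "fbh".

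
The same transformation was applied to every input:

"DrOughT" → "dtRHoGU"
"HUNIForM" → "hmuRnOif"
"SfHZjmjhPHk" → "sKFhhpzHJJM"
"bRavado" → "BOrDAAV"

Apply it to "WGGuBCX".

wxgcgbU

The rule is to take characters alternately from the front and the back (1st, last, 2nd, 2nd-last, ...), then flip the case of every letter.
For "WGGuBCX", step one produces "WXGCGBu"; step two turns that into "wxgcgbU".
(Check on "bRavado": → "boRdaav" → "BOrDAAV" ✓)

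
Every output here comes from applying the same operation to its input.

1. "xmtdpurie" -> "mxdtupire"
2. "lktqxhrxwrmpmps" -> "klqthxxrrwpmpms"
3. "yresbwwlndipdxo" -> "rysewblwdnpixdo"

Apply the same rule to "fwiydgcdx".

Looking at the pairs, the operation is to swap each adjacent pair of characters (1↔2, 3↔4, ...).
For "fwiydgcdx" the result is "wfyigddcx".

wfyigddcx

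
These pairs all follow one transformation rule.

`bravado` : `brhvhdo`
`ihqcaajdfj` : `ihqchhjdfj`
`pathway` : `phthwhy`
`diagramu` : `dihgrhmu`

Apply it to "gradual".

grhduhl

Rule — replace every "a" with "h".
Doing the same to "gradual": "grhduhl".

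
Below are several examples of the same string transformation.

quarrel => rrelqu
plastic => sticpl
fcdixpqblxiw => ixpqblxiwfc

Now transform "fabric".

In each case the input is transformed by: move the first 2 characters to the end (rotate left by 2), then delete the first character.
On "fabric": the first step gives "bricfa", and the second then gives "ricfa".

ricfa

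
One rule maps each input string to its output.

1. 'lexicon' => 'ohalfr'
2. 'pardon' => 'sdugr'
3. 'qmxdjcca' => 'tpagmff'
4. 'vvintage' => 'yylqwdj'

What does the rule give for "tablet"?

wdeoh

The pattern: delete the last character, then shift every letter 3 places forward in the alphabet (wrapping around).
Starting from "tablet": after the first operation, "table"; after the second, "wdeoh".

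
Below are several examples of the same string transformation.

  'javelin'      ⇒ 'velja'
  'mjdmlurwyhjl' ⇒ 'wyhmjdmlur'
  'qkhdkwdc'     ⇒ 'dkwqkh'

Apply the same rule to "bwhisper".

In each case the input is transformed by: delete the last 2 characters, then move the last 3 characters to the front (rotate right by 3).
Applying both steps to "bwhisper": "bwhisp", then "ispbwh".

ispbwh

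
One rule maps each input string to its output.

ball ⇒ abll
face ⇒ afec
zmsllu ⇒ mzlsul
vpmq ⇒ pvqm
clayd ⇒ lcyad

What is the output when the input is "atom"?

Rule — swap each adjacent pair of characters (1↔2, 3↔4, ...).
So "atom" becomes "tamo".

tamo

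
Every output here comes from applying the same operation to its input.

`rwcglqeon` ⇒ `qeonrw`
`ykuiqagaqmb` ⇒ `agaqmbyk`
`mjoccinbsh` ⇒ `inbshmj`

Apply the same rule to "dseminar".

In each case the input is transformed by: move the first 2 characters to the end (rotate left by 2), then delete the first 3 characters.
Applying both steps to "dseminar": "eminards", then "nards".

nards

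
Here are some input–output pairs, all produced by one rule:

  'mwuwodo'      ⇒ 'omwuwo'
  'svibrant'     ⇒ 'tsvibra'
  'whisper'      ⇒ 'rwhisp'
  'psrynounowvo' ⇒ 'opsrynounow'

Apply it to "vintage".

evinta

Looking at the pairs, the operation is to move the last character to the front, then delete the last character.
On "vintage": the first step gives "evintag", and the second then gives "evinta".
(Check on "psrynounowvo": → "opsrynounowv" → "opsrynounow" ✓)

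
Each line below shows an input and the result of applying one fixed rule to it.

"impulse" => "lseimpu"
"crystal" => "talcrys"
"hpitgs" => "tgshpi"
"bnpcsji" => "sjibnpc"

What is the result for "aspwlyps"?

The transformation: move the last 3 characters to the front (rotate right by 3).
Doing the same to "aspwlyps": "ypsaspwl".

ypsaspwl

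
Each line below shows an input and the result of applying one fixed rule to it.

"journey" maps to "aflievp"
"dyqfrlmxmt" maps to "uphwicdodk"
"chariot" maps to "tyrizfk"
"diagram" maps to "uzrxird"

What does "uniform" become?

The rule is to shift every letter 9 places backward in the alphabet (wrapping around).
Applying that to "uniform" gives "lezwfid".

lezwfid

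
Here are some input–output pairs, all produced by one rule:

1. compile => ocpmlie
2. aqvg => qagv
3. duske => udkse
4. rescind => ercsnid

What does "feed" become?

Each output is the input with this applied: swap each adjacent pair of characters (1↔2, 3↔4, ...).
"feed" → "efde".

efde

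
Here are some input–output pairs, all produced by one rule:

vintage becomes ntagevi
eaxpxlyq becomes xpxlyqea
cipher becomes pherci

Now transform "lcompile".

Each output is the input with this applied: move the first 2 characters to the end (rotate left by 2).
On "lcompile" that produces "ompilelc".

ompilelc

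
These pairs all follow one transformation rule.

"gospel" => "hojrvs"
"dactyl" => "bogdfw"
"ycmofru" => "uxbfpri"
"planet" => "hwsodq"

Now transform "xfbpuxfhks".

Each output is the input with this applied: move the last 2 characters to the front (rotate right by 2), then shift every letter 3 places forward in the alphabet (wrapping around).
Applying both steps to "xfbpuxfhks": "ksxfbpuxfh", then "nvaiesxaik".

nvaiesxaik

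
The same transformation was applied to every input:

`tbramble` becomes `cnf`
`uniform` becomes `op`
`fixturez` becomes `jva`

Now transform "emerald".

nb

In each case the input is transformed by: shift every letter 1 place forward in the alphabet (wrapping around), then keep one character in every 3, starting at position 2 (positions 2nd, 5th, 8th, ...).
Working it through for "emerald": intermediate "fnfsbme", final "nb".
(Check on "tbramble": → "ucsbncmf" → "cnf" ✓)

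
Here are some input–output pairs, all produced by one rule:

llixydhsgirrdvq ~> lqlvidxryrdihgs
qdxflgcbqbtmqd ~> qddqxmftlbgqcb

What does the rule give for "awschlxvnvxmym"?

The rule is to take characters alternately from the front and the back (1st, last, 2nd, 2nd-last, ...).
On "awschlxvnvxmym" that produces "amwysmcxhvlnxv".

amwysmcxhvlnxv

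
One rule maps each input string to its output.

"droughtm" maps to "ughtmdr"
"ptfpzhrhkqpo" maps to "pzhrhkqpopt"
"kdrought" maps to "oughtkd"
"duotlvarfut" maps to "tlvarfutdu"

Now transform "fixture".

turefi

In each case the input is transformed by: move the first 3 characters to the end (rotate left by 3), then delete the last character.
So "fixture" becomes "turefi".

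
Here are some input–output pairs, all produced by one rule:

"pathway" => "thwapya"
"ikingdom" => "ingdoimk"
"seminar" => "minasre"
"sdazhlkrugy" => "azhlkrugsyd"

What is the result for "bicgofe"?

cgofbei

Rule — swap the first and last characters, then move the first 2 characters to the end (rotate left by 2).
Starting from "bicgofe": after the first operation, "eicgofb"; after the second, "cgofbei".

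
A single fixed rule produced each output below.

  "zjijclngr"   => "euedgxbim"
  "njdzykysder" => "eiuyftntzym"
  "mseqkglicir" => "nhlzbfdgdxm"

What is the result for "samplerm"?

What's happening: swap each adjacent pair of characters (1↔2, 3↔4, ...), then shift every letter 5 places backward in the alphabet (wrapping around).
Working it through for "samplerm": intermediate "aspmelmr", final "vnkhzghm".

vnkhzghm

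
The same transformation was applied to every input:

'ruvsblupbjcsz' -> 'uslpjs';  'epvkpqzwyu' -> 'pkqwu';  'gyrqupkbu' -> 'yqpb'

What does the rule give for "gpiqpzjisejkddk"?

pqziekd

Rule — keep every other character starting from the second (positions 2nd, 4th, 6th, ...).
"gpiqpzjisejkddk" → "pqziekd".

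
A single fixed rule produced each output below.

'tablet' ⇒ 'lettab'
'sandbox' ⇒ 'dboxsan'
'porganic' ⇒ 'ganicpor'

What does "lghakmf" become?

akmflgh

Rule — move the first 3 characters to the end (rotate left by 3).
Applying that to "lghakmf" gives "akmflgh".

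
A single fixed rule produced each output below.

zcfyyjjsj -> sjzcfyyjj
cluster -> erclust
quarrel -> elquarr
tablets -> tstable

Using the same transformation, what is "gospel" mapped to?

The pattern: move the last 2 characters to the front (rotate right by 2).
Doing the same to "gospel": "elgosp".

elgosp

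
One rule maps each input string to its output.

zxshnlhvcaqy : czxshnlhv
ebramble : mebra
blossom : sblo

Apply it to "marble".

Rule — delete the last 3 characters, then move the last character to the front.
Applying both steps to "marble": "mar", then "rma".

rma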